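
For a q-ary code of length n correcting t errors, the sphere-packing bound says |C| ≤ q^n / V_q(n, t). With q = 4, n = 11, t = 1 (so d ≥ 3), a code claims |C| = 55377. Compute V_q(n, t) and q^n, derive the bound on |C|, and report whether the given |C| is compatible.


V_q(n, t) = 34, q^n = 4194304, Hamming bound = 123361, |C| = 55377 ≤ bound (satisfied).

Step 1: Compute V_q(n, t) = Σ_{j=0}^1 C(n, j) (q−1)^j.
  j = 0: C(11,0)·(3)^0 = 1·1 = 1.
  j = 1: C(11,1)·(3)^1 = 11·3 = 33.
  V_q(n, t) = 1 + 33 = 34.
Step 2: q^n = 4^11 = 4194304.
Step 3: Hamming bound ⌊q^n / V_q(n,t)⌋ = ⌊4194304/34⌋ = 123361.
Step 4: Compare |C| = 55377 to 123361: satisfied.
The claimed |C| lies below the Hamming bound.


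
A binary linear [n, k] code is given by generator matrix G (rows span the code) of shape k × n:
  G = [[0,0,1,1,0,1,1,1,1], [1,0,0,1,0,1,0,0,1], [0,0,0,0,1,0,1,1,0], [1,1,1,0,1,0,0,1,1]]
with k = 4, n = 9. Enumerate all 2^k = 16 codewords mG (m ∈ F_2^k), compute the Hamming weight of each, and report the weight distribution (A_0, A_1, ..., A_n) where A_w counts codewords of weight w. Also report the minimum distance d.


Weight distribution: A_0 = 1, A_3 = 3, A_4 = 3, A_5 = 4, A_6 = 4, A_7 = 1. Minimum distance d = 3.

Enumerate all 2^4 = 16 messages m ∈ F_2^4.
For each, compute codeword c = mG in F_2^9, then tally its weight.
  m = 0000 → c = 000000000, weight = 0.
  m = 1000 → c = 001101111, weight = 6.
  m = 0100 → c = 100101001, weight = 4.
  m = 1100 → c = 101000110, weight = 4.
  m = 0010 → c = 000010110, weight = 3.
  m = 1010 → c = 001111001, weight = 5.
  m = 0110 → c = 100111111, weight = 7.
  m = 1110 → c = 101010000, weight = 3.
  m = 0001 → c = 111010011, weight = 6.
  m = 1001 → c = 110111100, weight = 6.
  m = 0101 → c = 011111010, weight = 6.
  m = 1101 → c = 010010101, weight = 4.
  m = 0011 → c = 111000101, weight = 5.
  m = 1011 → c = 110101010, weight = 5.
  m = 0111 → c = 011101100, weight = 5.
  m = 1111 → c = 010000011, weight = 3.
Tally weights:
  weight 0: 1 codewords.
  weight 3: 3 codewords.
  weight 4: 3 codewords.
  weight 5: 4 codewords.
  weight 6: 4 codewords.
  weight 7: 1 codewords.
Minimum distance d = smallest w > 0 with A_w > 0 = 3.
Sanity: Σ A_w = 16 = 2^4 = 16 ✓.


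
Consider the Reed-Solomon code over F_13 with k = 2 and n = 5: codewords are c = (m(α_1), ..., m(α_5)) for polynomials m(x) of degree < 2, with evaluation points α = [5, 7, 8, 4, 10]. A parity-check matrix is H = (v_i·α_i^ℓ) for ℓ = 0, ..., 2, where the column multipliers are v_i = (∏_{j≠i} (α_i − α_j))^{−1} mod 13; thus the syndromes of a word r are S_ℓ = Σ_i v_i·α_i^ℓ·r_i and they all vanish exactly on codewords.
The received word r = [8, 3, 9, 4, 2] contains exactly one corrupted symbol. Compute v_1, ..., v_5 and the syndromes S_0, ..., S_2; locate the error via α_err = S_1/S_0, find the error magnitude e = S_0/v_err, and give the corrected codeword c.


S = (1, 8, 12), error at position 3, error magnitude e = 2, c = [8, 3, 7, 4, 2].

Step 1: column multipliers v_i = (∏_{j≠i}(α_i − α_j))^{−1} mod 13.
  i = 1 (α = 5): (5−7)(5−8)(5−4)(5−10) = (−2)·(−3)·1·(−5) = −30 ≡ 9, so v_1 = 9^{−1} = 3 (mod 13).
  i = 2 (α = 7): (7−5)(7−8)(7−4)(7−10) = 2·(−1)·3·(−3) = 18 ≡ 5, so v_2 = 5^{−1} = 8 (mod 13).
  i = 3 (α = 8): (8−5)(8−7)(8−4)(8−10) = 3·1·4·(−2) = −24 ≡ 2, so v_3 = 2^{−1} = 7 (mod 13).
  i = 4 (α = 4): (4−5)(4−7)(4−8)(4−10) = (−1)·(−3)·(−4)·(−6) = 72 ≡ 7, so v_4 = 7^{−1} = 2 (mod 13).
  i = 5 (α = 10): (10−5)(10−7)(10−8)(10−4) = 5·3·2·6 = 180 ≡ 11, so v_5 = 11^{−1} = 6 (mod 13).
  v = [3, 8, 7, 2, 6].
Step 2: syndromes of r = [8, 3, 9, 4, 2] (all sums mod 13).
  S_0 = Σ v_i r_i = 3·8 + 8·3 + 7·9 + 2·4 + 6·2 = 131 ≡ 1.
  S_1 = Σ v_i α_i r_i = 3·5·8 + 8·7·3 + 7·8·9 + 2·4·4 + 6·10·2 = 944 ≡ 8.
  α_i^2 mod 13 = [12, 10, 12, 3, 9].
  S_2 = Σ v_i α_i^2 r_i = 3·12·8 + 8·10·3 + 7·12·9 + 2·3·4 + 6·9·2 = 1416 ≡ 12.
  S = (1, 8, 12) ≠ 0, so r is not a codeword (an error is present).
Step 3: locate the error. For a single error e at position i, S_ℓ = v_i·e·α_i^ℓ, so α_err = S_1/S_0.
  S_0^{−1} = 1^{−1} = 1 (mod 13), so α_err = 8·1 = 8 ≡ 8 = α_3. Error position i = 3.
  Consistency check: S_2/S_1 = 12·5 = 60 ≡ 8 = α_err ✓ (single-error assumption holds).
Step 4: error magnitude e = S_0/v_3 = S_0·∏_{j≠3}(α_3 − α_j) = 1·2 = 2 ≡ 2 (mod 13).
Step 5: correct position 3: c_3 = r_3 − e = 9 − 2 ≡ 7 (mod 13). Hence c = [8, 3, 7, 4, 2].
  Check: interpolating c through the α_i gives m(x) = 1 + 4·x (degree < 2) with m(α_i) = c_i for every i, so c is indeed a codeword.


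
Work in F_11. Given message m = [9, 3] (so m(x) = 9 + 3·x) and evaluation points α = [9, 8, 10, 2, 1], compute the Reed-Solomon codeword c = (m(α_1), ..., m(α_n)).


c = [3, 0, 6, 4, 1]

Message polynomial: m(x) = 9 + 3·x (mod 11).
For each evaluation point α_i, compute m(α_i) mod 11:
  α_1 = 9: Horner steps 3 → 3, so m(9) = 3.
  α_2 = 8: Horner steps 3 → 0, so m(8) = 0.
  α_3 = 10: Horner steps 3 → 6, so m(10) = 6.
  α_4 = 2: Horner steps 3 → 4, so m(2) = 4.
  α_5 = 1: Horner steps 3 → 1, so m(1) = 1.
Codeword c = [3, 0, 6, 4, 1] ∈ F_11^5.


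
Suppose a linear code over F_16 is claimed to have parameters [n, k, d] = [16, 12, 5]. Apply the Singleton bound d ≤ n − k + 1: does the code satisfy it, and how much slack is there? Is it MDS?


Singleton RHS = n − k + 1 = 5, slack = 0, bound satisfied, MDS.

Singleton bound: d ≤ n − k + 1.
Here n = 16, k = 12, so n − k + 1 = 5.
Given d = 5, check d ≤ 5: YES.
Slack = (n − k + 1) − d = 0.
The code is MDS (slack = 0).
Description: the claimed parameters are [16, 12, 5]_16; such a code would be MDS (meets Singleton bound).


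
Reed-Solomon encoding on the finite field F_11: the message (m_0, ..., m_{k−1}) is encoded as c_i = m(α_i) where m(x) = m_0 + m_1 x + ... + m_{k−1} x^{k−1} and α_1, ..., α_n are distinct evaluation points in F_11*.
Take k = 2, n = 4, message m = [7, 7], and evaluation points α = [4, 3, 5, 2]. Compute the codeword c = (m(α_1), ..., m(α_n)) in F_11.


c = [2, 6, 9, 10]

Message polynomial: m(x) = 7 + 7·x (mod 11).
For each evaluation point α_i, compute m(α_i) mod 11:
  α_1 = 4: Horner steps 7 → 2, so m(4) = 2.
  α_2 = 3: Horner steps 7 → 6, so m(3) = 6.
  α_3 = 5: Horner steps 7 → 9, so m(5) = 9.
  α_4 = 2: Horner steps 7 → 10, so m(2) = 10.
Codeword c = [2, 6, 9, 10] ∈ F_11^4.


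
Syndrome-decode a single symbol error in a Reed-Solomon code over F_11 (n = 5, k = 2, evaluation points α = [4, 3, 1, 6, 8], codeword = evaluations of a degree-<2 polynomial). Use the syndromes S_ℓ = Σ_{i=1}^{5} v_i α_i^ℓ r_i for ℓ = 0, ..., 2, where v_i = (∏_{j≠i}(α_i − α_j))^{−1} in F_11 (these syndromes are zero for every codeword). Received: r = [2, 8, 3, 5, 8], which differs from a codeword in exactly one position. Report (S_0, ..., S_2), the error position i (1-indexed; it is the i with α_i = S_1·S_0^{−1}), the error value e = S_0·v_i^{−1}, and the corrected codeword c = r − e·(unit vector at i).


S = (8, 2, 6), error at position 2, error magnitude e = 2, c = [2, 6, 3, 5, 8].

Step 1: column multipliers v_i = (∏_{j≠i}(α_i − α_j))^{−1} mod 11.
  i = 1 (α = 4): (4−3)(4−1)(4−6)(4−8) = 1·3·(−2)·(−4) = 24 ≡ 2, so v_1 = 2^{−1} = 6 (mod 11).
  i = 2 (α = 3): (3−4)(3−1)(3−6)(3−8) = (−1)·2·(−3)·(−5) = −30 ≡ 3, so v_2 = 3^{−1} = 4 (mod 11).
  i = 3 (α = 1): (1−4)(1−3)(1−6)(1−8) = (−3)·(−2)·(−5)·(−7) = 210 ≡ 1, so v_3 = 1^{−1} = 1 (mod 11).
  i = 4 (α = 6): (6−4)(6−3)(6−1)(6−8) = 2·3·5·(−2) = −60 ≡ 6, so v_4 = 6^{−1} = 2 (mod 11).
  i = 5 (α = 8): (8−4)(8−3)(8−1)(8−6) = 4·5·7·2 = 280 ≡ 5, so v_5 = 5^{−1} = 9 (mod 11).
  v = [6, 4, 1, 2, 9].
Step 2: syndromes of r = [2, 8, 3, 5, 8] (all sums mod 11).
  S_0 = Σ v_i r_i = 6·2 + 4·8 + 1·3 + 2·5 + 9·8 = 129 ≡ 8.
  S_1 = Σ v_i α_i r_i = 6·4·2 + 4·3·8 + 1·1·3 + 2·6·5 + 9·8·8 = 783 ≡ 2.
  α_i^2 mod 11 = [5, 9, 1, 3, 9].
  S_2 = Σ v_i α_i^2 r_i = 6·5·2 + 4·9·8 + 1·1·3 + 2·3·5 + 9·9·8 = 1029 ≡ 6.
  S = (8, 2, 6) ≠ 0, so r is not a codeword (an error is present).
Step 3: locate the error. For a single error e at position i, S_ℓ = v_i·e·α_i^ℓ, so α_err = S_1/S_0.
  S_0^{−1} = 8^{−1} = 7 (mod 11), so α_err = 2·7 = 14 ≡ 3 = α_2. Error position i = 2.
  Consistency check: S_2/S_1 = 6·6 = 36 ≡ 3 = α_err ✓ (single-error assumption holds).
Step 4: error magnitude e = S_0/v_2 = S_0·∏_{j≠2}(α_2 − α_j) = 8·3 = 24 ≡ 2 (mod 11).
Step 5: correct position 2: c_2 = r_2 − e = 8 − 2 ≡ 6 (mod 11). Hence c = [2, 6, 3, 5, 8].
  Check: interpolating c through the α_i gives m(x) = 7 + 7·x (degree < 2) with m(α_i) = c_i for every i, so c is indeed a codeword.


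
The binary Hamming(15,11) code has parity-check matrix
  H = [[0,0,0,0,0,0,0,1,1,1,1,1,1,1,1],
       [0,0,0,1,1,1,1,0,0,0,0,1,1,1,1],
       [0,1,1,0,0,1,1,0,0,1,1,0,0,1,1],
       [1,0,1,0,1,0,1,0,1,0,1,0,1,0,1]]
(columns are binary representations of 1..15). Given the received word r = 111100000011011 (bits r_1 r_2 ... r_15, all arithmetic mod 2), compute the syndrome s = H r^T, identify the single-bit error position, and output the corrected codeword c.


s = (0, 0, 1, 0)^T, error position = 2, corrected codeword c = 101100000011011

Compute s = H r^T mod 2 one row at a time:
  s_1 = 0 + 0 + 0 + 1 + 1 + 0 + 1 + 1 = 4 ≡ 0 (mod 2).
  s_2 = 1 + 0 + 0 + 0 + 1 + 0 + 1 + 1 = 4 ≡ 0 (mod 2).
  s_3 = 1 + 1 + 0 + 0 + 0 + 1 + 1 + 1 = 5 ≡ 1 (mod 2).
  s_4 = 1 + 1 + 0 + 0 + 0 + 1 + 0 + 1 = 4 ≡ 0 (mod 2).
s = (0, 0, 1, 0)^T — this equals column 2 of H (binary 0010), so error is at position 2.
Correct: flip bit 2 of r = 111100000011011 to get c = 101100000011011.


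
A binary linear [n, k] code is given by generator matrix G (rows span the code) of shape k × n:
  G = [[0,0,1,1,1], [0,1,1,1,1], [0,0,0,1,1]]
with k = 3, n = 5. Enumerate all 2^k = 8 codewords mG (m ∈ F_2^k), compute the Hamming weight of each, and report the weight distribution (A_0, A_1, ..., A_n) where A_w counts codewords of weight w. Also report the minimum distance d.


Weight distribution: A_0 = 1, A_1 = 2, A_2 = 2, A_3 = 2, A_4 = 1. Minimum distance d = 1.

Enumerate all 2^3 = 8 messages m ∈ F_2^3.
For each, compute codeword c = mG in F_2^5, then tally its weight.
  m = 000 → c = 00000, weight = 0.
  m = 100 → c = 00111, weight = 3.
  m = 010 → c = 01111, weight = 4.
  m = 110 → c = 01000, weight = 1.
  m = 001 → c = 00011, weight = 2.
  m = 101 → c = 00100, weight = 1.
  m = 011 → c = 01100, weight = 2.
  m = 111 → c = 01011, weight = 3.
Tally weights:
  weight 0: 1 codewords.
  weight 1: 2 codewords.
  weight 2: 2 codewords.
  weight 3: 2 codewords.
  weight 4: 1 codewords.
Minimum distance d = smallest w > 0 with A_w > 0 = 1.
Sanity: Σ A_w = 8 = 2^3 = 8 ✓.


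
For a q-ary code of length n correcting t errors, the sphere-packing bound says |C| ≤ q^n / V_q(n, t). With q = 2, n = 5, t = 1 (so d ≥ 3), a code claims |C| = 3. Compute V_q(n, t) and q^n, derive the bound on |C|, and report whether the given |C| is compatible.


V_q(n, t) = 6, q^n = 32, Hamming bound = 5, |C| = 3 ≤ bound (satisfied).

Step 1: Compute V_q(n, t) = Σ_{j=0}^1 C(n, j) (q−1)^j.
  j = 0: C(5,0)·(1)^0 = 1·1 = 1.
  j = 1: C(5,1)·(1)^1 = 5·1 = 5.
  V_q(n, t) = 1 + 5 = 6.
Step 2: q^n = 2^5 = 32.
Step 3: Hamming bound ⌊q^n / V_q(n,t)⌋ = ⌊32/6⌋ = 5.
Step 4: Compare |C| = 3 to 5: satisfied.
The claimed |C| lies below the Hamming bound.


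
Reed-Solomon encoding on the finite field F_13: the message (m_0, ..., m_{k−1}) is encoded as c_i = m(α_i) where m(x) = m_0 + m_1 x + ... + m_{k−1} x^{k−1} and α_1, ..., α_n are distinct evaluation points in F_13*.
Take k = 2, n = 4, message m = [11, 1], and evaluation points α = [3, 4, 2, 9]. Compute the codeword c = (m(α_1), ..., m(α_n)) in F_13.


c = [1, 2, 0, 7]

Message polynomial: m(x) = 11 + 1·x (mod 13).
For each evaluation point α_i, compute m(α_i) mod 13:
  α_1 = 3: Horner steps 1 → 1, so m(3) = 1.
  α_2 = 4: Horner steps 1 → 2, so m(4) = 2.
  α_3 = 2: Horner steps 1 → 0, so m(2) = 0.
  α_4 = 9: Horner steps 1 → 7, so m(9) = 7.
Codeword c = [1, 2, 0, 7] ∈ F_13^4.


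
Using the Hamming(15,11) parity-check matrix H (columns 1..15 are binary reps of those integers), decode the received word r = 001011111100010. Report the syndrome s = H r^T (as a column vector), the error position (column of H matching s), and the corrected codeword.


s = (0, 0, 1, 0)^T, error position = 2, corrected codeword c = 011011111100010

Compute s = H r^T mod 2 one row at a time:
  s_1 = 1 + 1 + 1 + 0 + 0 + 0 + 1 + 0 = 4 ≡ 0 (mod 2).
  s_2 = 0 + 1 + 1 + 1 + 0 + 0 + 1 + 0 = 4 ≡ 0 (mod 2).
  s_3 = 0 + 1 + 1 + 1 + 1 + 0 + 1 + 0 = 5 ≡ 1 (mod 2).
  s_4 = 0 + 1 + 1 + 1 + 1 + 0 + 0 + 0 = 4 ≡ 0 (mod 2).
s = (0, 0, 1, 0)^T — this equals column 2 of H (binary 0010), so error is at position 2.
Correct: flip bit 2 of r = 001011111100010 to get c = 011011111100010.


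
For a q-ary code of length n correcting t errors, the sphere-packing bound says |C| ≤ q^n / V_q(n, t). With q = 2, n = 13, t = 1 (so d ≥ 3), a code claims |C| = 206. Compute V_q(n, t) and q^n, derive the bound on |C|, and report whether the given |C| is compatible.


V_q(n, t) = 14, q^n = 8192, Hamming bound = 585, |C| = 206 ≤ bound (satisfied).

Step 1: Compute V_q(n, t) = Σ_{j=0}^1 C(n, j) (q−1)^j.
  j = 0: C(13,0)·(1)^0 = 1·1 = 1.
  j = 1: C(13,1)·(1)^1 = 13·1 = 13.
  V_q(n, t) = 1 + 13 = 14.
Step 2: q^n = 2^13 = 8192.
Step 3: Hamming bound ⌊q^n / V_q(n,t)⌋ = ⌊8192/14⌋ = 585.
Step 4: Compare |C| = 206 to 585: satisfied.
The claimed |C| lies below the Hamming bound.


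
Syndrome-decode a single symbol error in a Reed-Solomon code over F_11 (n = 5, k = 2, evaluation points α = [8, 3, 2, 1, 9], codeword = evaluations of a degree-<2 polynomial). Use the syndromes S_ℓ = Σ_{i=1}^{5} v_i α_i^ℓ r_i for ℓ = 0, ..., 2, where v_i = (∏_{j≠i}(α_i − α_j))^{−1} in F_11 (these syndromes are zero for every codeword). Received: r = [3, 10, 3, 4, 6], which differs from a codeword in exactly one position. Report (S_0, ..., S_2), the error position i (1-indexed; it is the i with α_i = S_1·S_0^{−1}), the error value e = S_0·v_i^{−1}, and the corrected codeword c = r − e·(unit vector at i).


S = (9, 7, 3), error at position 3, error magnitude e = 7, c = [3, 10, 7, 4, 6].

Step 1: column multipliers v_i = (∏_{j≠i}(α_i − α_j))^{−1} mod 11.
  i = 1 (α = 8): (8−3)(8−2)(8−1)(8−9) = 5·6·7·(−1) = −210 ≡ 10, so v_1 = 10^{−1} = 10 (mod 11).
  i = 2 (α = 3): (3−8)(3−2)(3−1)(3−9) = (−5)·1·2·(−6) = 60 ≡ 5, so v_2 = 5^{−1} = 9 (mod 11).
  i = 3 (α = 2): (2−8)(2−3)(2−1)(2−9) = (−6)·(−1)·1·(−7) = −42 ≡ 2, so v_3 = 2^{−1} = 6 (mod 11).
  i = 4 (α = 1): (1−8)(1−3)(1−2)(1−9) = (−7)·(−2)·(−1)·(−8) = 112 ≡ 2, so v_4 = 2^{−1} = 6 (mod 11).
  i = 5 (α = 9): (9−8)(9−3)(9−2)(9−1) = 1·6·7·8 = 336 ≡ 6, so v_5 = 6^{−1} = 2 (mod 11).
  v = [10, 9, 6, 6, 2].
Step 2: syndromes of r = [3, 10, 3, 4, 6] (all sums mod 11).
  S_0 = Σ v_i r_i = 10·3 + 9·10 + 6·3 + 6·4 + 2·6 = 174 ≡ 9.
  S_1 = Σ v_i α_i r_i = 10·8·3 + 9·3·10 + 6·2·3 + 6·1·4 + 2·9·6 = 678 ≡ 7.
  α_i^2 mod 11 = [9, 9, 4, 1, 4].
  S_2 = Σ v_i α_i^2 r_i = 10·9·3 + 9·9·10 + 6·4·3 + 6·1·4 + 2·4·6 = 1224 ≡ 3.
  S = (9, 7, 3) ≠ 0, so r is not a codeword (an error is present).
Step 3: locate the error. For a single error e at position i, S_ℓ = v_i·e·α_i^ℓ, so α_err = S_1/S_0.
  S_0^{−1} = 9^{−1} = 5 (mod 11), so α_err = 7·5 = 35 ≡ 2 = α_3. Error position i = 3.
  Consistency check: S_2/S_1 = 3·8 = 24 ≡ 2 = α_err ✓ (single-error assumption holds).
Step 4: error magnitude e = S_0/v_3 = S_0·∏_{j≠3}(α_3 − α_j) = 9·2 = 18 ≡ 7 (mod 11).
Step 5: correct position 3: c_3 = r_3 − e = 3 − 7 ≡ 7 (mod 11). Hence c = [3, 10, 7, 4, 6].
  Check: interpolating c through the α_i gives m(x) = 1 + 3·x (degree < 2) with m(α_i) = c_i for every i, so c is indeed a codeword.


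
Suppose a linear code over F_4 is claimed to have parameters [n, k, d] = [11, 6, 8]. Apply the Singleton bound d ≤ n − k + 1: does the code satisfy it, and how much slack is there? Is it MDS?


Singleton RHS = n − k + 1 = 6, slack = -2, bound violated (no such code; not MDS).

Singleton bound: d ≤ n − k + 1.
Here n = 11, k = 6, so n − k + 1 = 6.
Given d = 8, check d ≤ 6: NO.
Slack = (n − k + 1) − d = -2.
The slack is negative: d = 8 exceeds n − k + 1 = 6 by 2, so the Singleton bound is violated and no linear [11, 6, 8]_4 code can exist. In particular it is not MDS (MDS requires d = n − k + 1 exactly).
Description: the claimed parameters are [11, 6, 8]_4; such a code would be impossible (violates the Singleton bound).


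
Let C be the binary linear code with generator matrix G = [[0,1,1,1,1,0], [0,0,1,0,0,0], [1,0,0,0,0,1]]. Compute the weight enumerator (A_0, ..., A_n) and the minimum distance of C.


Weight distribution: A_0 = 1, A_1 = 1, A_2 = 1, A_3 = 2, A_4 = 1, A_5 = 1, A_6 = 1. Minimum distance d = 1.

Enumerate all 2^3 = 8 messages m ∈ F_2^3.
For each, compute codeword c = mG in F_2^6, then tally its weight.
  m = 000 → c = 000000, weight = 0.
  m = 100 → c = 011110, weight = 4.
  m = 010 → c = 001000, weight = 1.
  m = 110 → c = 010110, weight = 3.
  m = 001 → c = 100001, weight = 2.
  m = 101 → c = 111111, weight = 6.
  m = 011 → c = 101001, weight = 3.
  m = 111 → c = 110111, weight = 5.
Tally weights:
  weight 0: 1 codewords.
  weight 1: 1 codewords.
  weight 2: 1 codewords.
  weight 3: 2 codewords.
  weight 4: 1 codewords.
  weight 5: 1 codewords.
  weight 6: 1 codewords.
Minimum distance d = smallest w > 0 with A_w > 0 = 1.
Sanity: Σ A_w = 8 = 2^3 = 8 ✓.


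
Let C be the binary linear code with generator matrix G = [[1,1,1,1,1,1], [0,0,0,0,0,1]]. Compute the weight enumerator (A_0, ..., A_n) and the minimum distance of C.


Weight distribution: A_0 = 1, A_1 = 1, A_5 = 1, A_6 = 1. Minimum distance d = 1.

Enumerate all 2^2 = 4 messages m ∈ F_2^2.
For each, compute codeword c = mG in F_2^6, then tally its weight.
  m = 00 → c = 000000, weight = 0.
  m = 10 → c = 111111, weight = 6.
  m = 01 → c = 000001, weight = 1.
  m = 11 → c = 111110, weight = 5.
Tally weights:
  weight 0: 1 codewords.
  weight 1: 1 codewords.
  weight 5: 1 codewords.
  weight 6: 1 codewords.
Minimum distance d = smallest w > 0 with A_w > 0 = 1.
Sanity: Σ A_w = 4 = 2^2 = 4 ✓.


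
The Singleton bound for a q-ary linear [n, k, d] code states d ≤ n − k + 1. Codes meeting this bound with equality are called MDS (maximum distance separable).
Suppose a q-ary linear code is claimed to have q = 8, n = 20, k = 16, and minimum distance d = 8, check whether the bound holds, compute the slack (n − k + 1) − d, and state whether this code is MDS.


Singleton RHS = n − k + 1 = 5, slack = -3, bound violated (no such code; not MDS).

Singleton bound: d ≤ n − k + 1.
Here n = 20, k = 16, so n − k + 1 = 5.
Given d = 8, check d ≤ 5: NO.
Slack = (n − k + 1) − d = -3.
The slack is negative: d = 8 exceeds n − k + 1 = 5 by 3, so the Singleton bound is violated and no linear [20, 16, 8]_8 code can exist. In particular it is not MDS (MDS requires d = n − k + 1 exactly).
Description: the claimed parameters are [20, 16, 8]_8; such a code would be impossible (violates the Singleton bound).


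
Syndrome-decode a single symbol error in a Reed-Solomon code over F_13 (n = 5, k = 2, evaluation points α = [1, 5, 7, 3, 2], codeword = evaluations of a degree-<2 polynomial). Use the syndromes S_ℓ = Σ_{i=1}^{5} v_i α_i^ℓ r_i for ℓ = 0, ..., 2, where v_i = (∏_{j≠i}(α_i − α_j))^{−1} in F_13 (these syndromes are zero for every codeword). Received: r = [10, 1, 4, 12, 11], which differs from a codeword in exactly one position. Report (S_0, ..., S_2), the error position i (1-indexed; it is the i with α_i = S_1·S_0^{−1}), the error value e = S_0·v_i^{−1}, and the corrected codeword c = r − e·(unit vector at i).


S = (11, 12, 6), error at position 3, error magnitude e = 1, c = [10, 1, 3, 12, 11].

Step 1: column multipliers v_i = (∏_{j≠i}(α_i − α_j))^{−1} mod 13.
  i = 1 (α = 1): (1−5)(1−7)(1−3)(1−2) = (−4)·(−6)·(−2)·(−1) = 48 ≡ 9, so v_1 = 9^{−1} = 3 (mod 13).
  i = 2 (α = 5): (5−1)(5−7)(5−3)(5−2) = 4·(−2)·2·3 = −48 ≡ 4, so v_2 = 4^{−1} = 10 (mod 13).
  i = 3 (α = 7): (7−1)(7−5)(7−3)(7−2) = 6·2·4·5 = 240 ≡ 6, so v_3 = 6^{−1} = 11 (mod 13).
  i = 4 (α = 3): (3−1)(3−5)(3−7)(3−2) = 2·(−2)·(−4)·1 = 16 ≡ 3, so v_4 = 3^{−1} = 9 (mod 13).
  i = 5 (α = 2): (2−1)(2−5)(2−7)(2−3) = 1·(−3)·(−5)·(−1) = −15 ≡ 11, so v_5 = 11^{−1} = 6 (mod 13).
  v = [3, 10, 11, 9, 6].
Step 2: syndromes of r = [10, 1, 4, 12, 11] (all sums mod 13).
  S_0 = Σ v_i r_i = 3·10 + 10·1 + 11·4 + 9·12 + 6·11 = 258 ≡ 11.
  S_1 = Σ v_i α_i r_i = 3·1·10 + 10·5·1 + 11·7·4 + 9·3·12 + 6·2·11 = 844 ≡ 12.
  α_i^2 mod 13 = [1, 12, 10, 9, 4].
  S_2 = Σ v_i α_i^2 r_i = 3·1·10 + 10·12·1 + 11·10·4 + 9·9·12 + 6·4·11 = 1826 ≡ 6.
  S = (11, 12, 6) ≠ 0, so r is not a codeword (an error is present).
Step 3: locate the error. For a single error e at position i, S_ℓ = v_i·e·α_i^ℓ, so α_err = S_1/S_0.
  S_0^{−1} = 11^{−1} = 6 (mod 13), so α_err = 12·6 = 72 ≡ 7 = α_3. Error position i = 3.
  Consistency check: S_2/S_1 = 6·12 = 72 ≡ 7 = α_err ✓ (single-error assumption holds).
Step 4: error magnitude e = S_0/v_3 = S_0·∏_{j≠3}(α_3 − α_j) = 11·6 = 66 ≡ 1 (mod 13).
Step 5: correct position 3: c_3 = r_3 − e = 4 − 1 ≡ 3 (mod 13). Hence c = [10, 1, 3, 12, 11].
  Check: interpolating c through the α_i gives m(x) = 9 + 1·x (degree < 2) with m(α_i) = c_i for every i, so c is indeed a codeword.


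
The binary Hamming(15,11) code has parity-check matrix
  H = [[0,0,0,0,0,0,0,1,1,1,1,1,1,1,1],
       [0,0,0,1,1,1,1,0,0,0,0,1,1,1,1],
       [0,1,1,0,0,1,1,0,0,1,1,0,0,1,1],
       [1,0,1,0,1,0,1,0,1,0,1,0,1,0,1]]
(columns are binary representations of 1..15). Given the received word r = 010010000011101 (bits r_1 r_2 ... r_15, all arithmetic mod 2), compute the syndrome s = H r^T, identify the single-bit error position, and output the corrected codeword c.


s = (0, 0, 1, 0)^T, error position = 2, corrected codeword c = 000010000011101

Compute s = H r^T mod 2 one row at a time:
  s_1 = 0 + 0 + 0 + 1 + 1 + 1 + 0 + 1 = 4 ≡ 0 (mod 2).
  s_2 = 0 + 1 + 0 + 0 + 1 + 1 + 0 + 1 = 4 ≡ 0 (mod 2).
  s_3 = 1 + 0 + 0 + 0 + 0 + 1 + 0 + 1 = 3 ≡ 1 (mod 2).
  s_4 = 0 + 0 + 1 + 0 + 0 + 1 + 1 + 1 = 4 ≡ 0 (mod 2).
s = (0, 0, 1, 0)^T — this equals column 2 of H (binary 0010), so error is at position 2.
Correct: flip bit 2 of r = 010010000011101 to get c = 000010000011101.


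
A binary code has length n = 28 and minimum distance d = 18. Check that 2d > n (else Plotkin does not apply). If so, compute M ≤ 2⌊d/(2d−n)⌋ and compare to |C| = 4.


Plotkin bound M ≤ 4; given |C| = 4 ≤ bound (satisfied).

Check applicability: 2d = 36, n = 28.
2d − n = 8 > 0, so Plotkin applies.
Compute d/(2d−n) = 18/8 ≈ 2.2500.
⌊d/(2d−n)⌋ = 2.
Plotkin bound: M ≤ 2·2 = 4.
Given |C| = 4, check: satisfied.
This |C| is at the Plotkin bound.


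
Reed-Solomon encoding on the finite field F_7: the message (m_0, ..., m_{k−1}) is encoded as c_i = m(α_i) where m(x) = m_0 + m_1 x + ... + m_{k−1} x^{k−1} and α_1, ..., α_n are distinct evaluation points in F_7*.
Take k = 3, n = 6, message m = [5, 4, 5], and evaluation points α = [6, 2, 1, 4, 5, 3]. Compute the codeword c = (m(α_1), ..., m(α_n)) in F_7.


c = [6, 5, 0, 3, 3, 6]

Message polynomial: m(x) = 5 + 4·x + 5·x^2 (mod 7).
For each evaluation point α_i, compute m(α_i) mod 7:
  α_1 = 6: Horner steps 5 → 6 → 6, so m(6) = 6.
  α_2 = 2: Horner steps 5 → 0 → 5, so m(2) = 5.
  α_3 = 1: Horner steps 5 → 2 → 0, so m(1) = 0.
  α_4 = 4: Horner steps 5 → 3 → 3, so m(4) = 3.
  α_5 = 5: Horner steps 5 → 1 → 3, so m(5) = 3.
  α_6 = 3: Horner steps 5 → 5 → 6, so m(3) = 6.
Codeword c = [6, 5, 0, 3, 3, 6] ∈ F_7^6.


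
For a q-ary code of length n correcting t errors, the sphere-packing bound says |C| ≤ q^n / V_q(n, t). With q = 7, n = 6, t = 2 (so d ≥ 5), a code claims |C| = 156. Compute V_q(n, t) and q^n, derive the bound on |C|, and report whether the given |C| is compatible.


V_q(n, t) = 577, q^n = 117649, Hamming bound = 203, |C| = 156 ≤ bound (satisfied).

Step 1: Compute V_q(n, t) = Σ_{j=0}^2 C(n, j) (q−1)^j.
  j = 0: C(6,0)·(6)^0 = 1·1 = 1.
  j = 1: C(6,1)·(6)^1 = 6·6 = 36.
  j = 2: C(6,2)·(6)^2 = 15·36 = 540.
  V_q(n, t) = 1 + 36 + 540 = 577.
Step 2: q^n = 7^6 = 117649.
Step 3: Hamming bound ⌊q^n / V_q(n,t)⌋ = ⌊117649/577⌋ = 203.
Step 4: Compare |C| = 156 to 203: satisfied.
The claimed |C| lies below the Hamming bound.


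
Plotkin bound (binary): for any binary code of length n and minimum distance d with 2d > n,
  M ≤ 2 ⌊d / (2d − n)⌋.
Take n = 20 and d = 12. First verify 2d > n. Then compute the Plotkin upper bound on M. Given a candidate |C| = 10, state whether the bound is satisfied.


Plotkin bound M ≤ 6; given |C| = 10 > bound (violated).

Check applicability: 2d = 24, n = 20.
2d − n = 4 > 0, so Plotkin applies.
Compute d/(2d−n) = 12/4 ≈ 3.0000.
⌊d/(2d−n)⌋ = 3.
Plotkin bound: M ≤ 2·3 = 6.
Given |C| = 10, check: VIOLATED.
This |C| is above the Plotkin bound, so no binary code with n = 20, d = 12 and 10 codewords exists.


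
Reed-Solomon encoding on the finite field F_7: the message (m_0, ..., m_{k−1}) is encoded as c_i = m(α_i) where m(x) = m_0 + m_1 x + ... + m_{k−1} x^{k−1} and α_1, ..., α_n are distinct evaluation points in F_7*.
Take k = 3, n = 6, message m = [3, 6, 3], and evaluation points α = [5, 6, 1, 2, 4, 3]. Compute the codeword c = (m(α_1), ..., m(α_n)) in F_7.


c = [3, 0, 5, 6, 5, 6]

Message polynomial: m(x) = 3 + 6·x + 3·x^2 (mod 7).
For each evaluation point α_i, compute m(α_i) mod 7:
  α_1 = 5: Horner steps 3 → 0 → 3, so m(5) = 3.
  α_2 = 6: Horner steps 3 → 3 → 0, so m(6) = 0.
  α_3 = 1: Horner steps 3 → 2 → 5, so m(1) = 5.
  α_4 = 2: Horner steps 3 → 5 → 6, so m(2) = 6.
  α_5 = 4: Horner steps 3 → 4 → 5, so m(4) = 5.
  α_6 = 3: Horner steps 3 → 1 → 6, so m(3) = 6.
Codeword c = [3, 0, 5, 6, 5, 6] ∈ F_7^6.


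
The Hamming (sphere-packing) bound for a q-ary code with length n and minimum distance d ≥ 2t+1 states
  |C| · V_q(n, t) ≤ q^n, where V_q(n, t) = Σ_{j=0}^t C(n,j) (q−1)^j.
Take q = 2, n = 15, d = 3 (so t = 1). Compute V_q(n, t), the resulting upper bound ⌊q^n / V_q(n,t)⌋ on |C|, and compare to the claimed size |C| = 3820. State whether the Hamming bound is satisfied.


V_q(n, t) = 16, q^n = 32768, Hamming bound = 2048, |C| = 3820 > bound (violated).

Step 1: Compute V_q(n, t) = Σ_{j=0}^1 C(n, j) (q−1)^j.
  j = 0: C(15,0)·(1)^0 = 1·1 = 1.
  j = 1: C(15,1)·(1)^1 = 15·1 = 15.
  V_q(n, t) = 1 + 15 = 16.
Step 2: q^n = 2^15 = 32768.
Step 3: Hamming bound ⌊q^n / V_q(n,t)⌋ = ⌊32768/16⌋ = 2048.
Step 4: Compare |C| = 3820 to 2048: violated.
The claimed |C| lies above the Hamming bound, so no 2-ary code of length 15 with d ≥ 3 can have 3820 codewords.


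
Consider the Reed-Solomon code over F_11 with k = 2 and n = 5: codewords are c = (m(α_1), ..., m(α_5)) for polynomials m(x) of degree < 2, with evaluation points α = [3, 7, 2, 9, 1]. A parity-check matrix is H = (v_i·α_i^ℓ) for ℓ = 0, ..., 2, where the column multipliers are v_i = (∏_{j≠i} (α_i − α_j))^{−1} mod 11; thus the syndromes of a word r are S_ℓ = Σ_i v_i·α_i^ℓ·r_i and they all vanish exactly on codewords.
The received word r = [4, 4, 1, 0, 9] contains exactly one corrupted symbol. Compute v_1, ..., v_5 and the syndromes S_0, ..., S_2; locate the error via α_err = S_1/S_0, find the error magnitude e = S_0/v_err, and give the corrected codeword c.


S = (5, 2, 3), error at position 2, error magnitude e = 10, c = [4, 5, 1, 0, 9].

Step 1: column multipliers v_i = (∏_{j≠i}(α_i − α_j))^{−1} mod 11.
  i = 1 (α = 3): (3−7)(3−2)(3−9)(3−1) = (−4)·1·(−6)·2 = 48 ≡ 4, so v_1 = 4^{−1} = 3 (mod 11).
  i = 2 (α = 7): (7−3)(7−2)(7−9)(7−1) = 4·5·(−2)·6 = −240 ≡ 2, so v_2 = 2^{−1} = 6 (mod 11).
  i = 3 (α = 2): (2−3)(2−7)(2−9)(2−1) = (−1)·(−5)·(−7)·1 = −35 ≡ 9, so v_3 = 9^{−1} = 5 (mod 11).
  i = 4 (α = 9): (9−3)(9−7)(9−2)(9−1) = 6·2·7·8 = 672 ≡ 1, so v_4 = 1^{−1} = 1 (mod 11).
  i = 5 (α = 1): (1−3)(1−7)(1−2)(1−9) = (−2)·(−6)·(−1)·(−8) = 96 ≡ 8, so v_5 = 8^{−1} = 7 (mod 11).
  v = [3, 6, 5, 1, 7].
Step 2: syndromes of r = [4, 4, 1, 0, 9] (all sums mod 11).
  S_0 = Σ v_i r_i = 3·4 + 6·4 + 5·1 + 1·0 + 7·9 = 104 ≡ 5.
  S_1 = Σ v_i α_i r_i = 3·3·4 + 6·7·4 + 5·2·1 + 1·9·0 + 7·1·9 = 277 ≡ 2.
  α_i^2 mod 11 = [9, 5, 4, 4, 1].
  S_2 = Σ v_i α_i^2 r_i = 3·9·4 + 6·5·4 + 5·4·1 + 1·4·0 + 7·1·9 = 311 ≡ 3.
  S = (5, 2, 3) ≠ 0, so r is not a codeword (an error is present).
Step 3: locate the error. For a single error e at position i, S_ℓ = v_i·e·α_i^ℓ, so α_err = S_1/S_0.
  S_0^{−1} = 5^{−1} = 9 (mod 11), so α_err = 2·9 = 18 ≡ 7 = α_2. Error position i = 2.
  Consistency check: S_2/S_1 = 3·6 = 18 ≡ 7 = α_err ✓ (single-error assumption holds).
Step 4: error magnitude e = S_0/v_2 = S_0·∏_{j≠2}(α_2 − α_j) = 5·2 = 10 ≡ 10 (mod 11).
Step 5: correct position 2: c_2 = r_2 − e = 4 − 10 ≡ 5 (mod 11). Hence c = [4, 5, 1, 0, 9].
  Check: interpolating c through the α_i gives m(x) = 6 + 3·x (degree < 2) with m(α_i) = c_i for every i, so c is indeed a codeword.


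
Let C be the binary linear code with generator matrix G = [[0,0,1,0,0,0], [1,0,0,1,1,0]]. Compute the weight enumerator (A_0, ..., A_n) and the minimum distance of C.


Weight distribution: A_0 = 1, A_1 = 1, A_3 = 1, A_4 = 1. Minimum distance d = 1.

Enumerate all 2^2 = 4 messages m ∈ F_2^2.
For each, compute codeword c = mG in F_2^6, then tally its weight.
  m = 00 → c = 000000, weight = 0.
  m = 10 → c = 001000, weight = 1.
  m = 01 → c = 100110, weight = 3.
  m = 11 → c = 101110, weight = 4.
Tally weights:
  weight 0: 1 codewords.
  weight 1: 1 codewords.
  weight 3: 1 codewords.
  weight 4: 1 codewords.
Minimum distance d = smallest w > 0 with A_w > 0 = 1.
Sanity: Σ A_w = 4 = 2^2 = 4 ✓.


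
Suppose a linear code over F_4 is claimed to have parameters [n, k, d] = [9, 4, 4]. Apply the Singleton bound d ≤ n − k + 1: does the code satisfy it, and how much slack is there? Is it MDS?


Singleton RHS = n − k + 1 = 6, slack = 2, bound satisfied, not MDS.

Singleton bound: d ≤ n − k + 1.
Here n = 9, k = 4, so n − k + 1 = 6.
Given d = 4, check d ≤ 6: YES.
Slack = (n − k + 1) − d = 2.
The code is NOT MDS (slack = 2 > 0).
Description: the claimed parameters are [9, 4, 4]_4; such a code would be non-MDS.


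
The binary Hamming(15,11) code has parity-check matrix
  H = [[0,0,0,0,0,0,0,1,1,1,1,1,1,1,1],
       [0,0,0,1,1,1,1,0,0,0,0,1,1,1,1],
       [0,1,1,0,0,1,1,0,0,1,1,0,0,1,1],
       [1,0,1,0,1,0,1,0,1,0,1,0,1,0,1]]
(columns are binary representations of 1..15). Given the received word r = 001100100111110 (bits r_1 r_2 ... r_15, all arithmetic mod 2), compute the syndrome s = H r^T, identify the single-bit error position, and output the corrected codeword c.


s = (1, 1, 1, 0)^T, error position = 14, corrected codeword c = 001100100111100

Compute s = H r^T mod 2 one row at a time:
  s_1 = 0 + 0 + 1 + 1 + 1 + 1 + 1 + 0 = 5 ≡ 1 (mod 2).
  s_2 = 1 + 0 + 0 + 1 + 1 + 1 + 1 + 0 = 5 ≡ 1 (mod 2).
  s_3 = 0 + 1 + 0 + 1 + 1 + 1 + 1 + 0 = 5 ≡ 1 (mod 2).
  s_4 = 0 + 1 + 0 + 1 + 0 + 1 + 1 + 0 = 4 ≡ 0 (mod 2).
s = (1, 1, 1, 0)^T — this equals column 14 of H (binary 1110), so error is at position 14.
Correct: flip bit 14 of r = 001100100111110 to get c = 001100100111100.


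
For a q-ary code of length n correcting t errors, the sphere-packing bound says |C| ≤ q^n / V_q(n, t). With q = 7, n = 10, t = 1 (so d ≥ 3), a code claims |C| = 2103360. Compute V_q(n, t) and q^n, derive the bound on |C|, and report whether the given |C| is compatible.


V_q(n, t) = 61, q^n = 282475249, Hamming bound = 4630741, |C| = 2103360 ≤ bound (satisfied).

Step 1: Compute V_q(n, t) = Σ_{j=0}^1 C(n, j) (q−1)^j.
  j = 0: C(10,0)·(6)^0 = 1·1 = 1.
  j = 1: C(10,1)·(6)^1 = 10·6 = 60.
  V_q(n, t) = 1 + 60 = 61.
Step 2: q^n = 7^10 = 282475249.
Step 3: Hamming bound ⌊q^n / V_q(n,t)⌋ = ⌊282475249/61⌋ = 4630741.
Step 4: Compare |C| = 2103360 to 4630741: satisfied.
The claimed |C| lies below the Hamming bound.


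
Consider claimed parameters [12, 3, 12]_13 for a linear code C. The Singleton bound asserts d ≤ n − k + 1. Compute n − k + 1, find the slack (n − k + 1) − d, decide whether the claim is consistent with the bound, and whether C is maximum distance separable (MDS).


Singleton RHS = n − k + 1 = 10, slack = -2, bound violated (no such code; not MDS).

Singleton bound: d ≤ n − k + 1.
Here n = 12, k = 3, so n − k + 1 = 10.
Given d = 12, check d ≤ 10: NO.
Slack = (n − k + 1) − d = -2.
The slack is negative: d = 12 exceeds n − k + 1 = 10 by 2, so the Singleton bound is violated and no linear [12, 3, 12]_13 code can exist. In particular it is not MDS (MDS requires d = n − k + 1 exactly).
Description: the claimed parameters are [12, 3, 12]_13; such a code would be impossible (violates the Singleton bound).


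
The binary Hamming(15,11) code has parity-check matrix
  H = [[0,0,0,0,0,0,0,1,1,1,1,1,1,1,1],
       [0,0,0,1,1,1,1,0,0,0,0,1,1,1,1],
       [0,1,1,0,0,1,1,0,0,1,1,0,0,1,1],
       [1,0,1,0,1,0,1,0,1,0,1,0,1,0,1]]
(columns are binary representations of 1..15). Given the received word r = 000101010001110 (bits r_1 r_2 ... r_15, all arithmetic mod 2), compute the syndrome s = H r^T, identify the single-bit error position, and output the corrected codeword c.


s = (0, 1, 0, 1)^T, error position = 5, corrected codeword c = 000111010001110

Compute s = H r^T mod 2 one row at a time:
  s_1 = 1 + 0 + 0 + 0 + 1 + 1 + 1 + 0 = 4 ≡ 0 (mod 2).
  s_2 = 1 + 0 + 1 + 0 + 1 + 1 + 1 + 0 = 5 ≡ 1 (mod 2).
  s_3 = 0 + 0 + 1 + 0 + 0 + 0 + 1 + 0 = 2 ≡ 0 (mod 2).
  s_4 = 0 + 0 + 0 + 0 + 0 + 0 + 1 + 0 = 1 ≡ 1 (mod 2).
s = (0, 1, 0, 1)^T — this equals column 5 of H (binary 0101), so error is at position 5.
Correct: flip bit 5 of r = 000101010001110 to get c = 000111010001110.


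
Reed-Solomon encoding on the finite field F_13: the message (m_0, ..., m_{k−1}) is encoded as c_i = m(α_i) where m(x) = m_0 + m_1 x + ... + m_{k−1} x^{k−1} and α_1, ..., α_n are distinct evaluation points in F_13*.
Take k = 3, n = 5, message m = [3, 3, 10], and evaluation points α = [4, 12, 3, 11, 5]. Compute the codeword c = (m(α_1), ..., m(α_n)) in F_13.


c = [6, 10, 11, 11, 8]

Message polynomial: m(x) = 3 + 3·x + 10·x^2 (mod 13).
For each evaluation point α_i, compute m(α_i) mod 13:
  α_1 = 4: Horner steps 10 → 4 → 6, so m(4) = 6.
  α_2 = 12: Horner steps 10 → 6 → 10, so m(12) = 10.
  α_3 = 3: Horner steps 10 → 7 → 11, so m(3) = 11.
  α_4 = 11: Horner steps 10 → 9 → 11, so m(11) = 11.
  α_5 = 5: Horner steps 10 → 1 → 8, so m(5) = 8.
Codeword c = [6, 10, 11, 11, 8] ∈ F_13^5.


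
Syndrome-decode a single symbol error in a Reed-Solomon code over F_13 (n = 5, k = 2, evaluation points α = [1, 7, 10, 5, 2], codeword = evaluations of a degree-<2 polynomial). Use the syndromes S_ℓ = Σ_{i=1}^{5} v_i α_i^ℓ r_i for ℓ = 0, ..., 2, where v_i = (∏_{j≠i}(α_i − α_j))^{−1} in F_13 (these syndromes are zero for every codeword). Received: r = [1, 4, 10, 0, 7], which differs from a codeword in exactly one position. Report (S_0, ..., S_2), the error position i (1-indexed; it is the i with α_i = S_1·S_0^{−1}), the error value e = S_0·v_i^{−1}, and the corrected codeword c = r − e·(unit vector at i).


S = (6, 6, 6), error at position 1, error magnitude e = 9, c = [5, 4, 10, 0, 7].

Step 1: column multipliers v_i = (∏_{j≠i}(α_i − α_j))^{−1} mod 13.
  i = 1 (α = 1): (1−7)(1−10)(1−5)(1−2) = (−6)·(−9)·(−4)·(−1) = 216 ≡ 8, so v_1 = 8^{−1} = 5 (mod 13).
  i = 2 (α = 7): (7−1)(7−10)(7−5)(7−2) = 6·(−3)·2·5 = −180 ≡ 2, so v_2 = 2^{−1} = 7 (mod 13).
  i = 3 (α = 10): (10−1)(10−7)(10−5)(10−2) = 9·3·5·8 = 1080 ≡ 1, so v_3 = 1^{−1} = 1 (mod 13).
  i = 4 (α = 5): (5−1)(5−7)(5−10)(5−2) = 4·(−2)·(−5)·3 = 120 ≡ 3, so v_4 = 3^{−1} = 9 (mod 13).
  i = 5 (α = 2): (2−1)(2−7)(2−10)(2−5) = 1·(−5)·(−8)·(−3) = −120 ≡ 10, so v_5 = 10^{−1} = 4 (mod 13).
  v = [5, 7, 1, 9, 4].
Step 2: syndromes of r = [1, 4, 10, 0, 7] (all sums mod 13).
  S_0 = Σ v_i r_i = 5·1 + 7·4 + 1·10 + 9·0 + 4·7 = 71 ≡ 6.
  S_1 = Σ v_i α_i r_i = 5·1·1 + 7·7·4 + 1·10·10 + 9·5·0 + 4·2·7 = 357 ≡ 6.
  α_i^2 mod 13 = [1, 10, 9, 12, 4].
  S_2 = Σ v_i α_i^2 r_i = 5·1·1 + 7·10·4 + 1·9·10 + 9·12·0 + 4·4·7 = 487 ≡ 6.
  S = (6, 6, 6) ≠ 0, so r is not a codeword (an error is present).
Step 3: locate the error. For a single error e at position i, S_ℓ = v_i·e·α_i^ℓ, so α_err = S_1/S_0.
  S_0^{−1} = 6^{−1} = 11 (mod 13), so α_err = 6·11 = 66 ≡ 1 = α_1. Error position i = 1.
  Consistency check: S_2/S_1 = 6·11 = 66 ≡ 1 = α_err ✓ (single-error assumption holds).
Step 4: error magnitude e = S_0/v_1 = S_0·∏_{j≠1}(α_1 − α_j) = 6·8 = 48 ≡ 9 (mod 13).
Step 5: correct position 1: c_1 = r_1 − e = 1 − 9 ≡ 5 (mod 13). Hence c = [5, 4, 10, 0, 7].
  Check: interpolating c through the α_i gives m(x) = 3 + 2·x (degree < 2) with m(α_i) = c_i for every i, so c is indeed a codeword.


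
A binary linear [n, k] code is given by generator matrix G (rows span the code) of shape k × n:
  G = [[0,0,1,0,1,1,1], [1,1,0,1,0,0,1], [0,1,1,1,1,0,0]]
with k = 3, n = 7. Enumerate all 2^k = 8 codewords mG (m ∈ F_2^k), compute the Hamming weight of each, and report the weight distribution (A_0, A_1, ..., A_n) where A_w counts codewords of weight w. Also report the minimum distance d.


Weight distribution: A_0 = 1, A_2 = 1, A_4 = 5, A_6 = 1. Minimum distance d = 2.

Enumerate all 2^3 = 8 messages m ∈ F_2^3.
For each, compute codeword c = mG in F_2^7, then tally its weight.
  m = 000 → c = 0000000, weight = 0.
  m = 100 → c = 0010111, weight = 4.
  m = 010 → c = 1101001, weight = 4.
  m = 110 → c = 1111110, weight = 6.
  m = 001 → c = 0111100, weight = 4.
  m = 101 → c = 0101011, weight = 4.
  m = 011 → c = 1010101, weight = 4.
  m = 111 → c = 1000010, weight = 2.
Tally weights:
  weight 0: 1 codewords.
  weight 2: 1 codewords.
  weight 4: 5 codewords.
  weight 6: 1 codewords.
Minimum distance d = smallest w > 0 with A_w > 0 = 2.
Sanity: Σ A_w = 8 = 2^3 = 8 ✓.


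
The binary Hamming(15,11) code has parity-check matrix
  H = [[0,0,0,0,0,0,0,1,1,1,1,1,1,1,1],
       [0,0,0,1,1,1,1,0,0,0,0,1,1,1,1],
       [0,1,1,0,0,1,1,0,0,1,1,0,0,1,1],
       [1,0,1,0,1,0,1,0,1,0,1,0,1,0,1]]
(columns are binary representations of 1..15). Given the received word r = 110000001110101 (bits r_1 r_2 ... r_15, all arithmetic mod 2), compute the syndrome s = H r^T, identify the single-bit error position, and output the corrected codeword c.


s = (1, 0, 0, 1)^T, error position = 9, corrected codeword c = 110000000110101

Compute s = H r^T mod 2 one row at a time:
  s_1 = 0 + 1 + 1 + 1 + 0 + 1 + 0 + 1 = 5 ≡ 1 (mod 2).
  s_2 = 0 + 0 + 0 + 0 + 0 + 1 + 0 + 1 = 2 ≡ 0 (mod 2).
  s_3 = 1 + 0 + 0 + 0 + 1 + 1 + 0 + 1 = 4 ≡ 0 (mod 2).
  s_4 = 1 + 0 + 0 + 0 + 1 + 1 + 1 + 1 = 5 ≡ 1 (mod 2).
s = (1, 0, 0, 1)^T — this equals column 9 of H (binary 1001), so error is at position 9.
Correct: flip bit 9 of r = 110000001110101 to get c = 110000000110101.
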